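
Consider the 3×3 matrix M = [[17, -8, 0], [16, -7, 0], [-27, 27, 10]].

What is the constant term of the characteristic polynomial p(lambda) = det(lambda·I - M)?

p(0) = det(0·I − M) = det(−M) = (−1)^3·det(M).
det(M) = 90, so p(0) = -90.

-90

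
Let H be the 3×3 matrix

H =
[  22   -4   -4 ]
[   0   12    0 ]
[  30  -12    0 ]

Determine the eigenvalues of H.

Set up det(tI - H) = 0.
Expanding along the first row, p(t) = t^3 - 34t^2 + 384t - 1440.
Rational-root test: t = 12 gives p(12) = 0.
Factor out (t - 12): p(t) = (t - 12)·(t^2 - 22t + 120).
The quadratic factors as (t - 10)·(t - 12).
Eigenvalues: 10, 12, 12.

10, 12, 12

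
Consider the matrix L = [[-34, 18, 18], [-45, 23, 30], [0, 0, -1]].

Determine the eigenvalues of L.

Compute the characteristic polynomial p(t) = det(tI - L).
Expanding the 3×3 determinant: p(t) = t^3 + 12t^2 + 39t + 28.
Since p(-4) = 0, t = -4 is a root.
Dividing by (t + 4) leaves t^2 + 8t + 7.
The quadratic factors as (t + 7)·(t + 1).
Eigenvalues: -7, -4, -1.

-7, -4, -1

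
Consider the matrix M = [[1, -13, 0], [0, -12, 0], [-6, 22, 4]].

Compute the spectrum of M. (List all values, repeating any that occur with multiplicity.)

The characteristic polynomial is p(μ) = det(μI - M).
Expanding along the first row, p(μ) = μ^3 + 7μ^2 - 56μ + 48.
Try μ = 4: p(4) = 0, so 4 is a root.
Factor out (μ - 4): p(μ) = (μ - 4)·(μ^2 + 11μ - 12).
The quadratic factors as (μ + 12)·(μ - 1).
Eigenvalues: -12, 1, 4.

-12, 1, 4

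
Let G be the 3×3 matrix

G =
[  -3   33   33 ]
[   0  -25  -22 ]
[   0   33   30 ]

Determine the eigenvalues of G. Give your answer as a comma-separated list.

Set up det(sI - G) = 0.
Cofactor expansion gives p(s) = s^3 - 2s^2 - 39s - 72.
Try s = -3: p(-3) = 0, so -3 is a root.
Factor out (s + 3): p(s) = (s + 3)·(s^2 - 5s - 24).
The quadratic factors as (s + 3)·(s - 8).
Eigenvalues: -3, -3, 8.

-3, -3, 8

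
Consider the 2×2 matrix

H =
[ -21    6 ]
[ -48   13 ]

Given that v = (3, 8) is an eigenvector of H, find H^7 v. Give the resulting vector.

(-234375, -625000)

First find the eigenvalue: Hv = (-15, -40) = -5·(3, 8), so λ = -5.
Then H^7 v = λ^7·v = (-5)^7·(3, 8) = -78125·(3, 8) = (-234375, -625000).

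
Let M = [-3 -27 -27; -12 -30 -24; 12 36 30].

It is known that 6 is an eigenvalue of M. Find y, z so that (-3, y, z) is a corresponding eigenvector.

1, 0

We need (M - 6I)v = 0.
M - 6I = [[-9, -27, -27], [-12, -36, -24], [12, 36, 24]].
Row 1: (-9)·-3 + (-27)·y + (-27)·z = 0
Row 2: (-12)·-3 + (-36)·y + (-24)·z = 0
Row 3: (12)·-3 + (36)·y + (24)·z = 0
Solving gives y = 1, z = 0.
Check: M·(-3, 1, 0) = (-18, 6, 0) = 6·(-3, 1, 0).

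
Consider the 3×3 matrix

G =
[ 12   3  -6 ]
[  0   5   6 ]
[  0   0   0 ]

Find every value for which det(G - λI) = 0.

0, 5, 12

G is upper triangular, so its eigenvalues are the diagonal entries.
Diagonal: 12, 5, 0.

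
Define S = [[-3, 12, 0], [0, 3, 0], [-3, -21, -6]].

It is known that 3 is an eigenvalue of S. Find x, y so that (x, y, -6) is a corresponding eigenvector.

We need (S - 3I)v = 0.
S - 3I = [[-6, 12, 0], [0, 0, 0], [-3, -21, -9]].
Row 1: (-6)·x + (12)·y + (0)·-6 = 0
Row 2: (0)·x + (0)·y + (0)·-6 = 0
Row 3: (-3)·x + (-21)·y + (-9)·-6 = 0
Solving gives x = 4, y = 2.
Check: S·(4, 2, -6) = (12, 6, -18) = 3·(4, 2, -6).

4, 2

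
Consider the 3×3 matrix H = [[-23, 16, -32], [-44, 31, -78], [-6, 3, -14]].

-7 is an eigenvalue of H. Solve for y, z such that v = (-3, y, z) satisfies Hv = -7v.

We need (H + 7I)v = 0.
H + 7I = [[-16, 16, -32], [-44, 38, -78], [-6, 3, -7]].
Row 1: (-16)·-3 + (16)·y + (-32)·z = 0
Row 2: (-44)·-3 + (38)·y + (-78)·z = 0
Row 3: (-6)·-3 + (3)·y + (-7)·z = 0
Solving gives y = 15, z = 9.
Check: H·(-3, 15, 9) = (21, -105, -63) = -7·(-3, 15, 9).

15, 9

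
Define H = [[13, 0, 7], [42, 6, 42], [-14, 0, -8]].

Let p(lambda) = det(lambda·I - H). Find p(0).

p(0) = det(0·I − H) = det(−H) = (−1)^3·det(H).
det(H) = -36, so p(0) = 36.

36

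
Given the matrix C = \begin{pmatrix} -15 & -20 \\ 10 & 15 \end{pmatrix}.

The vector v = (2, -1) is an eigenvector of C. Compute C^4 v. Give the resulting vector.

First find the eigenvalue: Cv = (-10, 5) = -5·(2, -1), so λ = -5.
Then C^4 v = λ^4·v = (-5)^4·(2, -1) = 625·(2, -1) = (1250, -625).

(1250, -625)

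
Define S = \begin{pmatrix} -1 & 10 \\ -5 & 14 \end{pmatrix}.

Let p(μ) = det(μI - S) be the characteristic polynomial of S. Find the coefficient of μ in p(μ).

-13

The coefficient of μ of det(μI - S) is −trace(S).
trace(S) = (-1) + (14) = 13, so the coefficient is -13.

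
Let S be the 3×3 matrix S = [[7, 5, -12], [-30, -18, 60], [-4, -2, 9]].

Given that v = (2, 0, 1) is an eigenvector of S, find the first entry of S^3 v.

2

First find the eigenvalue: Sv = (2, 0, 1) = 1·(2, 0, 1), so λ = 1.
Then S^3 v = λ^3·v = 1^3·(2, 0, 1) = 1·(2, 0, 1) = (2, 0, 1).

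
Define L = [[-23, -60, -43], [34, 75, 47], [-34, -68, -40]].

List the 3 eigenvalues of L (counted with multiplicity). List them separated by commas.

-6, 7, 11

The characteristic polynomial is p(lambda) = det(lambda·I - L).
Cofactor expansion gives p(lambda) = lambda^3 - 12·lambda^2 - 31·lambda + 462.
Rational-root test: lambda = 11 gives p(11) = 0.
Dividing by (lambda - 11) leaves lambda^2 - lambda - 42.
The quadratic factors as (lambda + 6)·(lambda - 7).
Eigenvalues: -6, 7, 11.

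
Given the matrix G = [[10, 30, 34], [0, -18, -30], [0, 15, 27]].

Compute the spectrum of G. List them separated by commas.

The characteristic polynomial is p(lambda) = det(lambda·I - G).
Expanding along the first row, p(lambda) = lambda^3 - 19·lambda^2 + 54·lambda + 360.
Rational-root test: lambda = -3 gives p(-3) = 0.
Factor out (lambda + 3): p(lambda) = (lambda + 3)·(lambda^2 - 22·lambda + 120).
The quadratic factors as (lambda - 10)·(lambda - 12).
Eigenvalues: -3, 10, 12.

-3, 10, 12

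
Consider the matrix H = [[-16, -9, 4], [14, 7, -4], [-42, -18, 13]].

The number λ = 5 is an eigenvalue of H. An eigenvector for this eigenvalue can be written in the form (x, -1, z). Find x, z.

We need (H - 5I)v = 0.
H - 5I = [[-21, -9, 4], [14, 2, -4], [-42, -18, 8]].
Row 1: (-21)·x + (-9)·-1 + (4)·z = 0
Row 2: (14)·x + (2)·-1 + (-4)·z = 0
Row 3: (-42)·x + (-18)·-1 + (8)·z = 0
Solving gives x = 1, z = 3.
Check: H·(1, -1, 3) = (5, -5, 15) = 5·(1, -1, 3).

1, 3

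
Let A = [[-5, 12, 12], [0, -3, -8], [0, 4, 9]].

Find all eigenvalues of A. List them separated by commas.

Compute the characteristic polynomial p(s) = det(sI - A).
Expanding the 3×3 determinant: p(s) = s^3 - s^2 - 25s + 25.
Rational-root test: s = -5 gives p(-5) = 0.
Dividing by (s + 5) leaves s^2 - 6s + 5.
The quadratic factors as (s - 1)·(s - 5).
Eigenvalues: -5, 1, 5.

-5, 1, 5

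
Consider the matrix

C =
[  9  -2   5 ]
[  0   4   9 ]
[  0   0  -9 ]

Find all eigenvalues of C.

C is upper triangular, so its eigenvalues are the diagonal entries.
Diagonal: 9, 4, -9.

-9, 4, 9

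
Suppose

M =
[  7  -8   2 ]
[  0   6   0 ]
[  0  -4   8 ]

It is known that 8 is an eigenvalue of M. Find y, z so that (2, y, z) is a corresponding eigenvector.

We need (M - 8I)v = 0.
M - 8I = [[-1, -8, 2], [0, -2, 0], [0, -4, 0]].
Row 1: (-1)·2 + (-8)·y + (2)·z = 0
Row 2: (0)·2 + (-2)·y + (0)·z = 0
Row 3: (0)·2 + (-4)·y + (0)·z = 0
Solving gives y = 0, z = 1.
Check: M·(2, 0, 1) = (16, 0, 8) = 8·(2, 0, 1).

0, 1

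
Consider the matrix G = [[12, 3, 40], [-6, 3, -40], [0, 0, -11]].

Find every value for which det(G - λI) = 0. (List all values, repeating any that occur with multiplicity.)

-11, 6, 9

Set up det(λI - G) = 0.
Expanding along the first row, p(λ) = λ^3 - 4λ^2 - 111λ + 594.
Rational-root test: λ = 9 gives p(9) = 0.
Factor out (λ - 9): p(λ) = (λ - 9)·(λ^2 + 5λ - 66).
The quadratic factors as (λ + 11)·(λ - 6).
Eigenvalues: -11, 6, 9.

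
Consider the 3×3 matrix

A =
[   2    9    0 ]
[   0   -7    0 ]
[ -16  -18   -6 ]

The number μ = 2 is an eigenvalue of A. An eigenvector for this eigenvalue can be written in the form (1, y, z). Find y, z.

We need (A - 2I)v = 0.
A - 2I = [[0, 9, 0], [0, -9, 0], [-16, -18, -8]].
Row 1: (0)·1 + (9)·y + (0)·z = 0
Row 2: (0)·1 + (-9)·y + (0)·z = 0
Row 3: (-16)·1 + (-18)·y + (-8)·z = 0
Solving gives y = 0, z = -2.
Check: A·(1, 0, -2) = (2, 0, -4) = 2·(1, 0, -2).

0, -2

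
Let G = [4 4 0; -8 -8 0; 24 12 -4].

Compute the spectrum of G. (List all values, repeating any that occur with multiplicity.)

-4, -4, 0

Set up det(rI - G) = 0.
Expanding the 3×3 determinant: p(r) = r^3 + 8r^2 + 16r.
Rational-root test: r = -4 gives p(-4) = 0.
Factor out (r + 4): p(r) = (r + 4)·(r^2 + 4r).
The quadratic factors as (r + 4)·r.
Eigenvalues: -4, -4, 0.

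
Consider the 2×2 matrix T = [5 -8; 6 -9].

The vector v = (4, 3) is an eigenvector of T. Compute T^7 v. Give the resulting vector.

(-4, -3)

First find the eigenvalue: Tv = (-4, -3) = -1·(4, 3), so λ = -1.
Then T^7 v = λ^7·v = (-1)^7·(4, 3) = -1·(4, 3) = (-4, -3).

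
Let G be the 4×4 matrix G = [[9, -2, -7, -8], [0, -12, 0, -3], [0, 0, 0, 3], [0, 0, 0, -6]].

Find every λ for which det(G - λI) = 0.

G is upper triangular, so its eigenvalues are the diagonal entries.
Diagonal: 9, -12, 0, -6.

-12, -6, 0, 9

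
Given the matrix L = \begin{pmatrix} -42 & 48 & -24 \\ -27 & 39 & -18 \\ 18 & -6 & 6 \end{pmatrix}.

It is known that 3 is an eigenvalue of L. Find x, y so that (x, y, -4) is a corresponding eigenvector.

0, -2

We need (L - 3I)v = 0.
L - 3I = [[-45, 48, -24], [-27, 36, -18], [18, -6, 3]].
Row 1: (-45)·x + (48)·y + (-24)·-4 = 0
Row 2: (-27)·x + (36)·y + (-18)·-4 = 0
Row 3: (18)·x + (-6)·y + (3)·-4 = 0
Solving gives x = 0, y = -2.
Check: L·(0, -2, -4) = (0, -6, -12) = 3·(0, -2, -4).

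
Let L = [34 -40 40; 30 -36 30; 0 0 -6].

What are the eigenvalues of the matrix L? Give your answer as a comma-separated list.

-6, -6, 4

Compute the characteristic polynomial p(λ) = det(λI - L).
Expanding the 3×3 determinant: p(λ) = λ^3 + 8λ^2 - 12λ - 144.
Try λ = -6: p(-6) = 0, so -6 is a root.
Factor out (λ + 6): p(λ) = (λ + 6)·(λ^2 + 2λ - 24).
The quadratic factors as (λ + 6)·(λ - 4).
Eigenvalues: -6, -6, 4.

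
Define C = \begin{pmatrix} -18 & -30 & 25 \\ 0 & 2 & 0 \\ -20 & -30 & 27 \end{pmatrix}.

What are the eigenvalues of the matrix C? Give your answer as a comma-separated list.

2, 2, 7

Compute the characteristic polynomial p(lambda) = det(lambda·I - C).
Cofactor expansion gives p(lambda) = lambda^3 - 11·lambda^2 + 32·lambda - 28.
Rational-root test: lambda = 7 gives p(7) = 0.
Dividing by (lambda - 7) leaves lambda^2 - 4·lambda + 4.
The quadratic factor is (lambda - 2)^2.
Eigenvalues: 2, 2, 7.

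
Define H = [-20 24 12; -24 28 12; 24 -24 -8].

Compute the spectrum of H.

-8, 4, 4

The characteristic polynomial is p(s) = det(sI - H).
Expanding along the first row, p(s) = s^3 - 48s + 128.
Since p(-8) = 0, s = -8 is a root.
Dividing by (s + 8) leaves s^2 - 8s + 16.
The quadratic factor is (s - 4)^2.
Eigenvalues: -8, 4, 4.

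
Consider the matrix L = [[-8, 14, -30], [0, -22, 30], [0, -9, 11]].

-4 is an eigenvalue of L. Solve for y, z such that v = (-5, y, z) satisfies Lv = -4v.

We need (L + 4I)v = 0.
L + 4I = [[-4, 14, -30], [0, -18, 30], [0, -9, 15]].
Row 1: (-4)·-5 + (14)·y + (-30)·z = 0
Row 2: (0)·-5 + (-18)·y + (30)·z = 0
Row 3: (0)·-5 + (-9)·y + (15)·z = 0
Solving gives y = 5, z = 3.
Check: L·(-5, 5, 3) = (20, -20, -12) = -4·(-5, 5, 3).

5, 3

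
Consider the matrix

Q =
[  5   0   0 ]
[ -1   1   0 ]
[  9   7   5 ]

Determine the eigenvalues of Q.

1, 5, 5

Q is lower triangular, so its eigenvalues are the diagonal entries.
Diagonal: 5, 1, 5.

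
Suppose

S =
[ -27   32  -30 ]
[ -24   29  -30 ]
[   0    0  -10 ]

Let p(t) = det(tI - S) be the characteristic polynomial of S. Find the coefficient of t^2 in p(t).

8

The coefficient of t^2 of det(tI - S) is −trace(S).
trace(S) = (-27) + (29) + (-10) = -8, so the coefficient is 8.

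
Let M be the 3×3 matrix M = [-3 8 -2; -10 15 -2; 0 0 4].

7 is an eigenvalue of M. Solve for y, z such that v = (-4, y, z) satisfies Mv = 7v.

We need (M - 7I)v = 0.
M - 7I = [[-10, 8, -2], [-10, 8, -2], [0, 0, -3]].
Row 1: (-10)·-4 + (8)·y + (-2)·z = 0
Row 2: (-10)·-4 + (8)·y + (-2)·z = 0
Row 3: (0)·-4 + (0)·y + (-3)·z = 0
Solving gives y = -5, z = 0.
Check: M·(-4, -5, 0) = (-28, -35, 0) = 7·(-4, -5, 0).

-5, 0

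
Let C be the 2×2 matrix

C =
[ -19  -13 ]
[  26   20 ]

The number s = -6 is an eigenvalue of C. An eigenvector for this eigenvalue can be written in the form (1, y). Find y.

We need (C + 6I)v = 0.
C + 6I = [[-13, -13], [26, 26]].
Row 1: (-13)·1 + (-13)·y = 0
Row 2: (26)·1 + (26)·y = 0
Solving gives y = -1.
Check: C·(1, -1) = (-6, 6) = -6·(1, -1).

-1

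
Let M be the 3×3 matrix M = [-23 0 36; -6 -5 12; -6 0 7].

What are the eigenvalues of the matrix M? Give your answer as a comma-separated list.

-11, -5, -5

Set up det(rI - M) = 0.
Cofactor expansion gives p(r) = r^3 + 21r^2 + 135r + 275.
Since p(-11) = 0, r = -11 is a root.
Factor out (r + 11): p(r) = (r + 11)·(r^2 + 10r + 25).
The quadratic factor is (r + 5)^2.
Eigenvalues: -11, -5, -5.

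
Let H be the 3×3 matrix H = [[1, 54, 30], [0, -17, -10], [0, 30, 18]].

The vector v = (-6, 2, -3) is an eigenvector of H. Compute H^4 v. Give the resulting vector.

First find the eigenvalue: Hv = (12, -4, 6) = -2·(-6, 2, -3), so λ = -2.
Then H^4 v = λ^4·v = (-2)^4·(-6, 2, -3) = 16·(-6, 2, -3) = (-96, 32, -48).

(-96, 32, -48)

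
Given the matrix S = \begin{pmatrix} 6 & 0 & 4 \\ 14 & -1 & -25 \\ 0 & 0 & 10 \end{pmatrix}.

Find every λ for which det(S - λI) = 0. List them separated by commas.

Compute the characteristic polynomial p(s) = det(sI - S).
Expanding the 3×3 determinant: p(s) = s^3 - 15s^2 + 44s + 60.
Since p(-1) = 0, s = -1 is a root.
Dividing by (s + 1) leaves s^2 - 16s + 60.
The quadratic factors as (s - 6)·(s - 10).
Eigenvalues: -1, 6, 10.

-1, 6, 10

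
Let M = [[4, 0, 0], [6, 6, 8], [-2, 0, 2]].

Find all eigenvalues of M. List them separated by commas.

Compute the characteristic polynomial p(r) = det(rI - M).
Expanding the 3×3 determinant: p(r) = r^3 - 12r^2 + 44r - 48.
Try r = 4: p(4) = 0, so 4 is a root.
Dividing by (r - 4) leaves r^2 - 8r + 12.
The quadratic factors as (r - 2)·(r - 6).
Eigenvalues: 2, 4, 6.

2, 4, 6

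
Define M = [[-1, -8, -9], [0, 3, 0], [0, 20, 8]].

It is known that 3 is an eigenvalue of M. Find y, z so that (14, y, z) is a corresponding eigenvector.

2, -8

We need (M - 3I)v = 0.
M - 3I = [[-4, -8, -9], [0, 0, 0], [0, 20, 5]].
Row 1: (-4)·14 + (-8)·y + (-9)·z = 0
Row 2: (0)·14 + (0)·y + (0)·z = 0
Row 3: (0)·14 + (20)·y + (5)·z = 0
Solving gives y = 2, z = -8.
Check: M·(14, 2, -8) = (42, 6, -24) = 3·(14, 2, -8).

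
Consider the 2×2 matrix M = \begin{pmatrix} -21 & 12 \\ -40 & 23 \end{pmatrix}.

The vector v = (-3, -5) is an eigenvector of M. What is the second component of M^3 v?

5

First find the eigenvalue: Mv = (3, 5) = -1·(-3, -5), so λ = -1.
Then M^3 v = λ^3·v = (-1)^3·(-3, -5) = -1·(-3, -5) = (3, 5).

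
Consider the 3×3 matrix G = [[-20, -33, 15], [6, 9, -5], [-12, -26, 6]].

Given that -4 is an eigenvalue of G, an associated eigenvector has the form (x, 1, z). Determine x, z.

-3, -1

We need (G + 4I)v = 0.
G + 4I = [[-16, -33, 15], [6, 13, -5], [-12, -26, 10]].
Row 1: (-16)·x + (-33)·1 + (15)·z = 0
Row 2: (6)·x + (13)·1 + (-5)·z = 0
Row 3: (-12)·x + (-26)·1 + (10)·z = 0
Solving gives x = -3, z = -1.
Check: G·(-3, 1, -1) = (12, -4, 4) = -4·(-3, 1, -1).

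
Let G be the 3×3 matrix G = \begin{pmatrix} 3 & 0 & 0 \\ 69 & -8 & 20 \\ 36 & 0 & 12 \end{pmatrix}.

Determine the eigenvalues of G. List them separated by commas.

Set up det(lambda·I - G) = 0.
Expanding along the first row, p(lambda) = lambda^3 - 7·lambda^2 - 84·lambda + 288.
Try lambda = -8: p(-8) = 0, so -8 is a root.
Factor out (lambda + 8): p(lambda) = (lambda + 8)·(lambda^2 - 15·lambda + 36).
The quadratic factors as (lambda - 3)·(lambda - 12).
Eigenvalues: -8, 3, 12.

-8, 3, 12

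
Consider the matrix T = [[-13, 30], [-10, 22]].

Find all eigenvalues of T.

det(T - sI) = (-13 - s)(22 - s) - (30)·(-10) = s^2 - 9s + 14.
This factors as (s - 2)·(s - 7) = 0.
Eigenvalues: 2, 7.

2, 7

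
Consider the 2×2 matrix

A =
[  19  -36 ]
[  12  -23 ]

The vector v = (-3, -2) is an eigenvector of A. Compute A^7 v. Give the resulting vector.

First find the eigenvalue: Av = (15, 10) = -5·(-3, -2), so λ = -5.
Then A^7 v = λ^7·v = (-5)^7·(-3, -2) = -78125·(-3, -2) = (234375, 156250).

(234375, 156250)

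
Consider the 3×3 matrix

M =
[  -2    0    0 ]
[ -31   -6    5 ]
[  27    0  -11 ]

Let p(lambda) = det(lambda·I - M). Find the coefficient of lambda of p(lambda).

p(lambda) = lambda^3 + 19·lambda^2 + 100·lambda + 132.
The coefficient of lambda is 100.

100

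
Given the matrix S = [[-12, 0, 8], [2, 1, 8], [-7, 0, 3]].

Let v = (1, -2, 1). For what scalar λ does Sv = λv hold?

Compute Sv: S·(1, -2, 1) = (-4, 8, -4).
Since Sv = λv, compare component 1: -4 = λ·1, so λ = -4.

-4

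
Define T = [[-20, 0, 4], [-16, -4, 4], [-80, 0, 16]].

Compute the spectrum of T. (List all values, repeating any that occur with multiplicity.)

-4, -4, 0

Compute the characteristic polynomial p(lambda) = det(lambda·I - T).
Expanding along the first row, p(lambda) = lambda^3 + 8·lambda^2 + 16·lambda.
Try lambda = 0: p(0) = 0, so 0 is a root.
Dividing by lambda leaves lambda^2 + 8·lambda + 16.
The quadratic factor is (lambda + 4)^2.
Eigenvalues: -4, -4, 0.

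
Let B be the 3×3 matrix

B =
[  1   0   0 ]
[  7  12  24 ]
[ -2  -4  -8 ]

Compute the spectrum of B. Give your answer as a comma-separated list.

Set up det(lambda·I - B) = 0.
Expanding the 3×3 determinant: p(lambda) = lambda^3 - 5·lambda^2 + 4·lambda.
Since p(0) = 0, lambda = 0 is a root.
Dividing by lambda leaves lambda^2 - 5·lambda + 4.
The quadratic factors as (lambda - 1)·(lambda - 4).
Eigenvalues: 0, 1, 4.

0, 1, 4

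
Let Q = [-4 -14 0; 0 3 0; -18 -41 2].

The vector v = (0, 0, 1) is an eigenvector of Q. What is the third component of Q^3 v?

8

First find the eigenvalue: Qv = (0, 0, 2) = 2·(0, 0, 1), so λ = 2.
Then Q^3 v = λ^3·v = 2^3·(0, 0, 1) = 8·(0, 0, 1) = (0, 0, 8).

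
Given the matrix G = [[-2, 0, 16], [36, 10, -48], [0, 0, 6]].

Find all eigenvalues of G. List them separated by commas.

-2, 6, 10

The characteristic polynomial is p(lambda) = det(lambda·I - G).
Expanding the 3×3 determinant: p(lambda) = lambda^3 - 14·lambda^2 + 28·lambda + 120.
Try lambda = 10: p(10) = 0, so 10 is a root.
Factor out (lambda - 10): p(lambda) = (lambda - 10)·(lambda^2 - 4·lambda - 12).
The quadratic factors as (lambda + 2)·(lambda - 6).
Eigenvalues: -2, 6, 10.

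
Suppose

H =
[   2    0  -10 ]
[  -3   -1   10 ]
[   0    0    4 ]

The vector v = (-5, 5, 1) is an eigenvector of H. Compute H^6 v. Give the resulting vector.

(-20480, 20480, 4096)

First find the eigenvalue: Hv = (-20, 20, 4) = 4·(-5, 5, 1), so λ = 4.
Then H^6 v = λ^6·v = 4^6·(-5, 5, 1) = 4096·(-5, 5, 1) = (-20480, 20480, 4096).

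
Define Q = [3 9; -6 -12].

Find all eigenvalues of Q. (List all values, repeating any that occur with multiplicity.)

det(Q - lambda·I) = (3 - lambda)(-12 - lambda) - (9)·(-6) = lambda^2 + 9·lambda + 18.
This factors as (lambda + 6)·(lambda + 3) = 0.
Eigenvalues: -6, -3.

-6, -3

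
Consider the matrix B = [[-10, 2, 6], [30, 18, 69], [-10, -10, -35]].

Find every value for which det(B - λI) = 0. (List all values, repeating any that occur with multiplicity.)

Set up det(rI - B) = 0.
Cofactor expansion gives p(r) = r^3 + 27r^2 + 230r + 600.
Rational-root test: r = -5 gives p(-5) = 0.
Dividing by (r + 5) leaves r^2 + 22r + 120.
The quadratic factors as (r + 12)·(r + 10).
Eigenvalues: -12, -10, -5.

-12, -10, -5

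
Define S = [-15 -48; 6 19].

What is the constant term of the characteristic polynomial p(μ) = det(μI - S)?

3

p(0) = det(0·I − S) = det(−S) = (−1)^2·det(S).
det(S) = 3, so p(0) = 3.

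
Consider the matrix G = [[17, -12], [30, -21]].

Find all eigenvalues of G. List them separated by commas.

-3, -1

det(G - sI) = (17 - s)(-21 - s) - (-12)·(30) = s^2 + 4s + 3.
This factors as (s + 3)·(s + 1) = 0.
Eigenvalues: -3, -1.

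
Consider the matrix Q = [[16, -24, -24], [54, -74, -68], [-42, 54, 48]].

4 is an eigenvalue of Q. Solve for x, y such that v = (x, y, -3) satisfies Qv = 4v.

We need (Q - 4I)v = 0.
Q - 4I = [[12, -24, -24], [54, -78, -68], [-42, 54, 44]].
Row 1: (12)·x + (-24)·y + (-24)·-3 = 0
Row 2: (54)·x + (-78)·y + (-68)·-3 = 0
Row 3: (-42)·x + (54)·y + (44)·-3 = 0
Solving gives x = 2, y = 4.
Check: Q·(2, 4, -3) = (8, 16, -12) = 4·(2, 4, -3).

2, 4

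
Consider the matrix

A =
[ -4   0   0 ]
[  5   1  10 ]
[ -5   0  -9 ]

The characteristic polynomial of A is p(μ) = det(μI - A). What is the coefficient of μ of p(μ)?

23

p(μ) = μ^3 + 12μ^2 + 23μ - 36.
The coefficient of μ is 23.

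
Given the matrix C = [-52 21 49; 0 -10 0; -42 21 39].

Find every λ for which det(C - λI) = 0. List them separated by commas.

Compute the characteristic polynomial p(μ) = det(μI - C).
Expanding the 3×3 determinant: p(μ) = μ^3 + 23μ^2 + 160μ + 300.
Since p(-3) = 0, μ = -3 is a root.
Dividing by (μ + 3) leaves μ^2 + 20μ + 100.
The quadratic factor is (μ + 10)^2.
Eigenvalues: -10, -10, -3.

-10, -10, -3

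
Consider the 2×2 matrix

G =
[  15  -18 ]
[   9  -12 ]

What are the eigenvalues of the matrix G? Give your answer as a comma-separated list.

-3, 6

det(G - μI) = (15 - μ)(-12 - μ) - (-18)·(9) = μ^2 - 3μ - 18.
This factors as (μ + 3)·(μ - 6) = 0.
Eigenvalues: -3, 6.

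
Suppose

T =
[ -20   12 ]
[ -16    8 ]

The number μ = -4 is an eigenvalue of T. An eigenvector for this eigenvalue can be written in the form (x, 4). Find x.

We need (T + 4I)v = 0.
T + 4I = [[-16, 12], [-16, 12]].
Row 1: (-16)·x + (12)·4 = 0
Row 2: (-16)·x + (12)·4 = 0
Solving gives x = 3.
Check: T·(3, 4) = (-12, -16) = -4·(3, 4).

3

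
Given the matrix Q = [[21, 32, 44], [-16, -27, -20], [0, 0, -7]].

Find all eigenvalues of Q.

Set up det(μI - Q) = 0.
Expanding the 3×3 determinant: p(μ) = μ^3 + 13μ^2 - 13μ - 385.
Since p(-11) = 0, μ = -11 is a root.
Factor out (μ + 11): p(μ) = (μ + 11)·(μ^2 + 2μ - 35).
The quadratic factors as (μ + 7)·(μ - 5).
Eigenvalues: -11, -7, 5.

-11, -7, 5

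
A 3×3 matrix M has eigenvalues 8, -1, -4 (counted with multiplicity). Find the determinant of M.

det(M) is the product of the eigenvalues: (8) · (-1) · (-4) = 32.

32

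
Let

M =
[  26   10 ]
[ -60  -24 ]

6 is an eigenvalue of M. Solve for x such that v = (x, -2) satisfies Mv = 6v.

We need (M - 6I)v = 0.
M - 6I = [[20, 10], [-60, -30]].
Row 1: (20)·x + (10)·-2 = 0
Row 2: (-60)·x + (-30)·-2 = 0
Solving gives x = 1.
Check: M·(1, -2) = (6, -12) = 6·(1, -2).

1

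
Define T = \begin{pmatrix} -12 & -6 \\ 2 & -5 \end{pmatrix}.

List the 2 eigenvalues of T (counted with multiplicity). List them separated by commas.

det(T - λI) = (-12 - λ)(-5 - λ) - (-6)·(2) = λ^2 + 17λ + 72.
This factors as (λ + 9)·(λ + 8) = 0.
Eigenvalues: -9, -8.

-9, -8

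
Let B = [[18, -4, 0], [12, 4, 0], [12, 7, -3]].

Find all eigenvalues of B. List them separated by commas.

-3, 10, 12

The characteristic polynomial is p(t) = det(tI - B).
Expanding along the first row, p(t) = t^3 - 19t^2 + 54t + 360.
Since p(10) = 0, t = 10 is a root.
Dividing by (t - 10) leaves t^2 - 9t - 36.
The quadratic factors as (t + 3)·(t - 12).
Eigenvalues: -3, 10, 12.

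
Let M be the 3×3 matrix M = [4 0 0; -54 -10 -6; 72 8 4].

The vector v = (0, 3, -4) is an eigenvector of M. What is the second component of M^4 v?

48

First find the eigenvalue: Mv = (0, -6, 8) = -2·(0, 3, -4), so λ = -2.
Then M^4 v = λ^4·v = (-2)^4·(0, 3, -4) = 16·(0, 3, -4) = (0, 48, -64).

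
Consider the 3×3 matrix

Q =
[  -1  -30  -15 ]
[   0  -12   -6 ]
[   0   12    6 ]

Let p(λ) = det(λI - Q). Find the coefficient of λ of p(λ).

p(λ) = λ^3 + 7λ^2 + 6λ.
The coefficient of λ is 6.

6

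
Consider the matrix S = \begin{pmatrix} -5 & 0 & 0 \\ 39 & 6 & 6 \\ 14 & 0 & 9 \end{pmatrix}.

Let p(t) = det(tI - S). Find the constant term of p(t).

270

p(t) = t^3 - 10t^2 - 21t + 270.
The constant term is 270.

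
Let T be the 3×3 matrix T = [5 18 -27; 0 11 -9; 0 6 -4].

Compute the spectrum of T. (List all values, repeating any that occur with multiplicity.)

Set up det(sI - T) = 0.
Expanding along the first row, p(s) = s^3 - 12s^2 + 45s - 50.
Since p(5) = 0, s = 5 is a root.
Factor out (s - 5): p(s) = (s - 5)·(s^2 - 7s + 10).
The quadratic factors as (s - 2)·(s - 5).
Eigenvalues: 2, 5, 5.

2, 5, 5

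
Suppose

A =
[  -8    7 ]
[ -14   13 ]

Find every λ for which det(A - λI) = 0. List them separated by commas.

det(A - rI) = (-8 - r)(13 - r) - (7)·(-14) = r^2 - 5r - 6.
This factors as (r + 1)·(r - 6) = 0.
Eigenvalues: -1, 6.

-1, 6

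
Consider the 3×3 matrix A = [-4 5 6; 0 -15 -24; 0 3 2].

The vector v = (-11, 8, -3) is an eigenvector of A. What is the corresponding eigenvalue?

-6

Compute Av: A·(-11, 8, -3) = (66, -48, 18).
Since Av = λv, compare component 1: 66 = λ·-11, so λ = -6.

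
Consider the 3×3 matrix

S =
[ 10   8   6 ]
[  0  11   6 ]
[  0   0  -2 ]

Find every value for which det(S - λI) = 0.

-2, 10, 11

S is upper triangular, so its eigenvalues are the diagonal entries.
Diagonal: 10, 11, -2.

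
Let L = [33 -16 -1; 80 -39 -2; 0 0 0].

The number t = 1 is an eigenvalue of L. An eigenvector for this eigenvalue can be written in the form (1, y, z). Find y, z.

2, 0

We need (L - 1I)v = 0.
L - 1I = [[32, -16, -1], [80, -40, -2], [0, 0, -1]].
Row 1: (32)·1 + (-16)·y + (-1)·z = 0
Row 2: (80)·1 + (-40)·y + (-2)·z = 0
Row 3: (0)·1 + (0)·y + (-1)·z = 0
Solving gives y = 2, z = 0.
Check: L·(1, 2, 0) = (1, 2, 0) = 1·(1, 2, 0).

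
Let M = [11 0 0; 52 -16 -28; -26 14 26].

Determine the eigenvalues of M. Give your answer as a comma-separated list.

Set up det(sI - M) = 0.
Cofactor expansion gives p(s) = s^3 - 21s^2 + 86s + 264.
Try s = -2: p(-2) = 0, so -2 is a root.
Dividing by (s + 2) leaves s^2 - 23s + 132.
The quadratic factors as (s - 11)·(s - 12).
Eigenvalues: -2, 11, 12.

-2, 11, 12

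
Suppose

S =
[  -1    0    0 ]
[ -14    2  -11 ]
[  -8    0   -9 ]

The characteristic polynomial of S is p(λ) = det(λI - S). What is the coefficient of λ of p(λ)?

p(λ) = λ^3 + 8λ^2 - 11λ - 18.
The coefficient of λ is -11.

-11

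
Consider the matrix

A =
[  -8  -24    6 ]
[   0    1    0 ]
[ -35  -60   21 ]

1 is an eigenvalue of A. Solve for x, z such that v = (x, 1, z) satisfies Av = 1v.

We need (A - 1I)v = 0.
A - 1I = [[-9, -24, 6], [0, 0, 0], [-35, -60, 20]].
Row 1: (-9)·x + (-24)·1 + (6)·z = 0
Row 2: (0)·x + (0)·1 + (0)·z = 0
Row 3: (-35)·x + (-60)·1 + (20)·z = 0
Solving gives x = 4, z = 10.
Check: A·(4, 1, 10) = (4, 1, 10) = 1·(4, 1, 10).

4, 10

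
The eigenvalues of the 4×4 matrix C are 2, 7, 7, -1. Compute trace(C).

trace(C) is the sum of the eigenvalues: (2) + (7) + (7) + (-1) = 15.

15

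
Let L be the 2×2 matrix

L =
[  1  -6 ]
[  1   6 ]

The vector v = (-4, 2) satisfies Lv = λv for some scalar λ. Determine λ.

4

Compute Lv: L·(-4, 2) = (-16, 8).
Since Lv = λv, compare component 1: -16 = λ·-4, so λ = 4.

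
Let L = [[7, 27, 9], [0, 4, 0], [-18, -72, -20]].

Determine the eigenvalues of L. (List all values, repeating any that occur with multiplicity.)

-11, -2, 4

Compute the characteristic polynomial p(t) = det(tI - L).
Expanding along the first row, p(t) = t^3 + 9t^2 - 30t - 88.
Since p(-2) = 0, t = -2 is a root.
Dividing by (t + 2) leaves t^2 + 7t - 44.
The quadratic factors as (t + 11)·(t - 4).
Eigenvalues: -11, -2, 4.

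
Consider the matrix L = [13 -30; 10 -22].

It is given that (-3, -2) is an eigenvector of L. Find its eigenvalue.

Compute Lv: L·(-3, -2) = (21, 14).
Since Lv = λv, compare component 1: 21 = λ·-3, so λ = -7.

-7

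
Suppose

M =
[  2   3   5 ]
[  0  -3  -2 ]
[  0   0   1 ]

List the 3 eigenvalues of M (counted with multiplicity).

-3, 1, 2

M is upper triangular, so its eigenvalues are the diagonal entries.
Diagonal: 2, -3, 1.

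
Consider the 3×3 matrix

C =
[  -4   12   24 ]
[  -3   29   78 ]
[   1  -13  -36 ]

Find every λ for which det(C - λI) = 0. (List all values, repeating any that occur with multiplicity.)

The characteristic polynomial is p(lambda) = det(lambda·I - C).
Cofactor expansion gives p(lambda) = lambda^3 + 11·lambda^2 + 10·lambda.
Since p(-10) = 0, lambda = -10 is a root.
Factor out (lambda + 10): p(lambda) = (lambda + 10)·(lambda^2 + lambda).
The quadratic factors as (lambda + 1)·lambda.
Eigenvalues: -10, -1, 0.

-10, -1, 0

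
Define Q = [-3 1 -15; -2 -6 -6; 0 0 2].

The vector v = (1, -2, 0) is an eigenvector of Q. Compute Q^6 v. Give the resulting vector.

First find the eigenvalue: Qv = (-5, 10, 0) = -5·(1, -2, 0), so λ = -5.
Then Q^6 v = λ^6·v = (-5)^6·(1, -2, 0) = 15625·(1, -2, 0) = (15625, -31250, 0).

(15625, -31250, 0)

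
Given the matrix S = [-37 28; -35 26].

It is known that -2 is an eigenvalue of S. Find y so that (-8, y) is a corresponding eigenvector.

-10

We need (S + 2I)v = 0.
S + 2I = [[-35, 28], [-35, 28]].
Row 1: (-35)·-8 + (28)·y = 0
Row 2: (-35)·-8 + (28)·y = 0
Solving gives y = -10.
Check: S·(-8, -10) = (16, 20) = -2·(-8, -10).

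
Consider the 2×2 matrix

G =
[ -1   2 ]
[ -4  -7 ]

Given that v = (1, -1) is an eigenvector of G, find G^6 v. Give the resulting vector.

(729, -729)

First find the eigenvalue: Gv = (-3, 3) = -3·(1, -1), so λ = -3.
Then G^6 v = λ^6·v = (-3)^6·(1, -1) = 729·(1, -1) = (729, -729).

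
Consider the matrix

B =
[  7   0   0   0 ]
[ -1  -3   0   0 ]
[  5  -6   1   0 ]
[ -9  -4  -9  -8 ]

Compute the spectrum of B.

B is lower triangular, so its eigenvalues are the diagonal entries.
Diagonal: 7, -3, 1, -8.

-8, -3, 1, 7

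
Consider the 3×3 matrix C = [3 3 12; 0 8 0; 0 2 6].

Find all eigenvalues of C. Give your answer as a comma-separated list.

The characteristic polynomial is p(λ) = det(λI - C).
Expanding along the first row, p(λ) = λ^3 - 17λ^2 + 90λ - 144.
Since p(3) = 0, λ = 3 is a root.
Dividing by (λ - 3) leaves λ^2 - 14λ + 48.
The quadratic factors as (λ - 6)·(λ - 8).
Eigenvalues: 3, 6, 8.

3, 6, 8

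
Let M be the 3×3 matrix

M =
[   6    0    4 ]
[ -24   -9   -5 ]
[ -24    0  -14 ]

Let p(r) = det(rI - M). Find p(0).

108

p(0) = det(0·I − M) = det(−M) = (−1)^3·det(M).
det(M) = -108, so p(0) = 108.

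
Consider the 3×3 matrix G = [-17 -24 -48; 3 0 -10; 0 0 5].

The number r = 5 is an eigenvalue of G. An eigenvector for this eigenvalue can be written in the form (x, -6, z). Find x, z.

0, 3

We need (G - 5I)v = 0.
G - 5I = [[-22, -24, -48], [3, -5, -10], [0, 0, 0]].
Row 1: (-22)·x + (-24)·-6 + (-48)·z = 0
Row 2: (3)·x + (-5)·-6 + (-10)·z = 0
Row 3: (0)·x + (0)·-6 + (0)·z = 0
Solving gives x = 0, z = 3.
Check: G·(0, -6, 3) = (0, -30, 15) = 5·(0, -6, 3).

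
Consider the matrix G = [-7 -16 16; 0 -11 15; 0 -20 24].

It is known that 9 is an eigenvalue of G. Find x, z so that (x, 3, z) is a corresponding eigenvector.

1, 4

We need (G - 9I)v = 0.
G - 9I = [[-16, -16, 16], [0, -20, 15], [0, -20, 15]].
Row 1: (-16)·x + (-16)·3 + (16)·z = 0
Row 2: (0)·x + (-20)·3 + (15)·z = 0
Row 3: (0)·x + (-20)·3 + (15)·z = 0
Solving gives x = 1, z = 4.
Check: G·(1, 3, 4) = (9, 27, 36) = 9·(1, 3, 4).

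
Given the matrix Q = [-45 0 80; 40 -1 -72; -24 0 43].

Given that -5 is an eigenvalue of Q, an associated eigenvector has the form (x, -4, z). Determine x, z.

We need (Q + 5I)v = 0.
Q + 5I = [[-40, 0, 80], [40, 4, -72], [-24, 0, 48]].
Row 1: (-40)·x + (0)·-4 + (80)·z = 0
Row 2: (40)·x + (4)·-4 + (-72)·z = 0
Row 3: (-24)·x + (0)·-4 + (48)·z = 0
Solving gives x = 4, z = 2.
Check: Q·(4, -4, 2) = (-20, 20, -10) = -5·(4, -4, 2).

4, 2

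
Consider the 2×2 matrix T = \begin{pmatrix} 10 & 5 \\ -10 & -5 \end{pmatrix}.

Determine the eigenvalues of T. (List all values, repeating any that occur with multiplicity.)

det(T - λI) = (10 - λ)(-5 - λ) - (5)·(-10) = λ^2 - 5λ.
This factors as λ·(λ - 5) = 0.
Eigenvalues: 0, 5.

0, 5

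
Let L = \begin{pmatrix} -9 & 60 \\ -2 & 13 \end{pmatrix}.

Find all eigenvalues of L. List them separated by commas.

1, 3

det(L - sI) = (-9 - s)(13 - s) - (60)·(-2) = s^2 - 4s + 3.
This factors as (s - 1)·(s - 3) = 0.
Eigenvalues: 1, 3.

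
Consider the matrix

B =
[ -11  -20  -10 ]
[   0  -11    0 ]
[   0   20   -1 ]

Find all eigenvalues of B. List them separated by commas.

-11, -11, -1

Set up det(sI - B) = 0.
Expanding the 3×3 determinant: p(s) = s^3 + 23s^2 + 143s + 121.
Rational-root test: s = -1 gives p(-1) = 0.
Dividing by (s + 1) leaves s^2 + 22s + 121.
The quadratic factor is (s + 11)^2.
Eigenvalues: -11, -11, -1.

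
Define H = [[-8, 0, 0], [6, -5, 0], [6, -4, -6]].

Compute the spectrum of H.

H is lower triangular, so its eigenvalues are the diagonal entries.
Diagonal: -8, -5, -6.

-8, -6, -5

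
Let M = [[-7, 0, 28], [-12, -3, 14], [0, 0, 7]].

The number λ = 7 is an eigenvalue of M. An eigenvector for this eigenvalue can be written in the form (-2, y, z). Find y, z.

We need (M - 7I)v = 0.
M - 7I = [[-14, 0, 28], [-12, -10, 14], [0, 0, 0]].
Row 1: (-14)·-2 + (0)·y + (28)·z = 0
Row 2: (-12)·-2 + (-10)·y + (14)·z = 0
Row 3: (0)·-2 + (0)·y + (0)·z = 0
Solving gives y = 1, z = -1.
Check: M·(-2, 1, -1) = (-14, 7, -7) = 7·(-2, 1, -1).

1, -1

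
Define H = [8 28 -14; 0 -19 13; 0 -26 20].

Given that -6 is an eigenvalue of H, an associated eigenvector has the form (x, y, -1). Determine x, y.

1, -1

We need (H + 6I)v = 0.
H + 6I = [[14, 28, -14], [0, -13, 13], [0, -26, 26]].
Row 1: (14)·x + (28)·y + (-14)·-1 = 0
Row 2: (0)·x + (-13)·y + (13)·-1 = 0
Row 3: (0)·x + (-26)·y + (26)·-1 = 0
Solving gives x = 1, y = -1.
Check: H·(1, -1, -1) = (-6, 6, 6) = -6·(1, -1, -1).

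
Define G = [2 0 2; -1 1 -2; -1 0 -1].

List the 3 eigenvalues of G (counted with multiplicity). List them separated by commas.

Compute the characteristic polynomial p(λ) = det(λI - G).
Expanding the 3×3 determinant: p(λ) = λ^3 - 2λ^2 + λ.
Rational-root test: λ = 0 gives p(0) = 0.
Factor out λ: p(λ) = λ·(λ^2 - 2λ + 1).
The quadratic factor is (λ - 1)^2.
Eigenvalues: 0, 1, 1.

0, 1, 1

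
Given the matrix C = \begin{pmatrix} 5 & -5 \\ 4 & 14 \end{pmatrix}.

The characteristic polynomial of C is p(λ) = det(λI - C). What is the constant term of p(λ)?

p(λ) = λ^2 - 19λ + 90.
The constant term is 90.

90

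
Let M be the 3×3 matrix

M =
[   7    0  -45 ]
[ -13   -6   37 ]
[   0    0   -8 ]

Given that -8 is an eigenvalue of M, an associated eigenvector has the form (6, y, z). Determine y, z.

2, 2

We need (M + 8I)v = 0.
M + 8I = [[15, 0, -45], [-13, 2, 37], [0, 0, 0]].
Row 1: (15)·6 + (0)·y + (-45)·z = 0
Row 2: (-13)·6 + (2)·y + (37)·z = 0
Row 3: (0)·6 + (0)·y + (0)·z = 0
Solving gives y = 2, z = 2.
Check: M·(6, 2, 2) = (-48, -16, -16) = -8·(6, 2, 2).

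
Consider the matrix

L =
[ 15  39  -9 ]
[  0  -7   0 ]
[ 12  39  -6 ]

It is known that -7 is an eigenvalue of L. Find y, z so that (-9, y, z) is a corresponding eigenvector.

3, -9

We need (L + 7I)v = 0.
L + 7I = [[22, 39, -9], [0, 0, 0], [12, 39, 1]].
Row 1: (22)·-9 + (39)·y + (-9)·z = 0
Row 2: (0)·-9 + (0)·y + (0)·z = 0
Row 3: (12)·-9 + (39)·y + (1)·z = 0
Solving gives y = 3, z = -9.
Check: L·(-9, 3, -9) = (63, -21, 63) = -7·(-9, 3, -9).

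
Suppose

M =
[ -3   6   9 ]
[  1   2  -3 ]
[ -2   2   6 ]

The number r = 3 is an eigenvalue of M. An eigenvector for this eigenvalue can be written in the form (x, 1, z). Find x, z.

We need (M - 3I)v = 0.
M - 3I = [[-6, 6, 9], [1, -1, -3], [-2, 2, 3]].
Row 1: (-6)·x + (6)·1 + (9)·z = 0
Row 2: (1)·x + (-1)·1 + (-3)·z = 0
Row 3: (-2)·x + (2)·1 + (3)·z = 0
Solving gives x = 1, z = 0.
Check: M·(1, 1, 0) = (3, 3, 0) = 3·(1, 1, 0).

1, 0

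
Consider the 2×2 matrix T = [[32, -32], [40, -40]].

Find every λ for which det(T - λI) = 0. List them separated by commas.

det(T - rI) = (32 - r)(-40 - r) - (-32)·(40) = r^2 + 8r.
This factors as (r + 8)·r = 0.
Eigenvalues: -8, 0.

-8, 0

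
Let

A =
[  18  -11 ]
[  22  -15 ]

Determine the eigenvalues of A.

-4, 7

det(A - λI) = (18 - λ)(-15 - λ) - (-11)·(22) = λ^2 - 3λ - 28.
This factors as (λ + 4)·(λ - 7) = 0.
Eigenvalues: -4, 7.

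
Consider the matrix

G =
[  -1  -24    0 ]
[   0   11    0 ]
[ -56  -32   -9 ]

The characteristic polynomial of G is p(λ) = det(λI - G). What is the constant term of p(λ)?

-99

p(λ) = λ^3 - λ^2 - 101λ - 99.
The constant term is -99.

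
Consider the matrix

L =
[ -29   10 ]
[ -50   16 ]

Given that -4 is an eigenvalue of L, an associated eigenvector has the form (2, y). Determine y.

5

We need (L + 4I)v = 0.
L + 4I = [[-25, 10], [-50, 20]].
Row 1: (-25)·2 + (10)·y = 0
Row 2: (-50)·2 + (20)·y = 0
Solving gives y = 5.
Check: L·(2, 5) = (-8, -20) = -4·(2, 5).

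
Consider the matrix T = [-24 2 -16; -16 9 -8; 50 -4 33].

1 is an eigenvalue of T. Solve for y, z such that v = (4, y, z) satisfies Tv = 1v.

We need (T - 1I)v = 0.
T - 1I = [[-25, 2, -16], [-16, 8, -8], [50, -4, 32]].
Row 1: (-25)·4 + (2)·y + (-16)·z = 0
Row 2: (-16)·4 + (8)·y + (-8)·z = 0
Row 3: (50)·4 + (-4)·y + (32)·z = 0
Solving gives y = 2, z = -6.
Check: T·(4, 2, -6) = (4, 2, -6) = 1·(4, 2, -6).

2, -6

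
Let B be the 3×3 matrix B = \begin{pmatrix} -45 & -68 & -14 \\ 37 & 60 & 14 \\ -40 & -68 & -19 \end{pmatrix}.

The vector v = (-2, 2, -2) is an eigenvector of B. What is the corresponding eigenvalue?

9

Compute Bv: B·(-2, 2, -2) = (-18, 18, -18).
Since Bv = λv, compare component 1: -18 = λ·-2, so λ = 9.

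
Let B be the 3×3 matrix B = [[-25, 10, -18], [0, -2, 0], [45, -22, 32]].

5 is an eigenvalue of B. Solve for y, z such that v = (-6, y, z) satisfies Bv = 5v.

0, 10

We need (B - 5I)v = 0.
B - 5I = [[-30, 10, -18], [0, -7, 0], [45, -22, 27]].
Row 1: (-30)·-6 + (10)·y + (-18)·z = 0
Row 2: (0)·-6 + (-7)·y + (0)·z = 0
Row 3: (45)·-6 + (-22)·y + (27)·z = 0
Solving gives y = 0, z = 10.
Check: B·(-6, 0, 10) = (-30, 0, 50) = 5·(-6, 0, 10).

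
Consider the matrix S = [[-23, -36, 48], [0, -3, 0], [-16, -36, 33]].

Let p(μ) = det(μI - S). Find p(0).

p(0) = det(0·I − S) = det(−S) = (−1)^3·det(S).
det(S) = -27, so p(0) = 27.

27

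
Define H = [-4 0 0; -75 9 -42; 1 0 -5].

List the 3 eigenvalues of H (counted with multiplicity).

The characteristic polynomial is p(s) = det(sI - H).
Expanding the 3×3 determinant: p(s) = s^3 - 61s - 180.
Try s = -4: p(-4) = 0, so -4 is a root.
Dividing by (s + 4) leaves s^2 - 4s - 45.
The quadratic factors as (s + 5)·(s - 9).
Eigenvalues: -5, -4, 9.

-5, -4, 9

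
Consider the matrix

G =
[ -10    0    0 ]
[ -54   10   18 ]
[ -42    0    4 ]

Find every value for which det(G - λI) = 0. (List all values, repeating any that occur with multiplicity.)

-10, 4, 10

Compute the characteristic polynomial p(r) = det(rI - G).
Expanding the 3×3 determinant: p(r) = r^3 - 4r^2 - 100r + 400.
Try r = -10: p(-10) = 0, so -10 is a root.
Factor out (r + 10): p(r) = (r + 10)·(r^2 - 14r + 40).
The quadratic factors as (r - 4)·(r - 10).
Eigenvalues: -10, 4, 10.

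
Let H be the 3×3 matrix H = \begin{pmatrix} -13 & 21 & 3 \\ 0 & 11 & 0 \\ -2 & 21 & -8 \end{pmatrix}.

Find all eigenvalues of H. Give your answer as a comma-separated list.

-11, -10, 11

Compute the characteristic polynomial p(s) = det(sI - H).
Cofactor expansion gives p(s) = s^3 + 10s^2 - 121s - 1210.
Try s = -10: p(-10) = 0, so -10 is a root.
Factor out (s + 10): p(s) = (s + 10)·(s^2 - 121).
The quadratic factors as (s + 11)·(s - 11).
Eigenvalues: -11, -10, 11.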